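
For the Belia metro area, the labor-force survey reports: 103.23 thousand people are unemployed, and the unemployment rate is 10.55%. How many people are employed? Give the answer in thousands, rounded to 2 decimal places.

Labor force = U / u = 103.23 / 0.1055 ≈ 978.48 thousand.
Employed = labor force − unemployed = 978.48 − 103.23 = 875.25 thousand.

About 875.25 thousand are employed.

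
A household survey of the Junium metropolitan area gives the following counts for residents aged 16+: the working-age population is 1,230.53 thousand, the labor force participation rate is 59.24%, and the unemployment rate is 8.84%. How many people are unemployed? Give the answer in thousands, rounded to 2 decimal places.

Labor force = 0.5924 × 1,230.53 = 728.97 thousand.
Unemployed = 0.0884 × 728.97 ≈ 64.44 thousand.

About 64.44 thousand are unemployed.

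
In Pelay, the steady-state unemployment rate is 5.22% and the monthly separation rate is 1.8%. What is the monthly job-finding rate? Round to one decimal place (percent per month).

Job-finding rate ≈ 32.7% per month.

From u* = s/(s+f): f = s·(1−u)/u.
f = 1.8 × (1 − 0.0522) / 0.0522 = 1.7060 / 0.0522 ≈ 32.7% per month.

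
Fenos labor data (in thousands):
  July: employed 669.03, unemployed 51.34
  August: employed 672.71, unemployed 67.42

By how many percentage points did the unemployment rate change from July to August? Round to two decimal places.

The unemployment rate changed by +1.98 percentage points.

July: labor force = 669.03 + 51.34 = 720.37; u = 51.34/720.37 = 7.13%.
August: labor force = 672.71 + 67.42 = 740.13; u = 67.42/740.13 = 9.11%.
Change = 9.11% − 7.13% = +1.98 pp.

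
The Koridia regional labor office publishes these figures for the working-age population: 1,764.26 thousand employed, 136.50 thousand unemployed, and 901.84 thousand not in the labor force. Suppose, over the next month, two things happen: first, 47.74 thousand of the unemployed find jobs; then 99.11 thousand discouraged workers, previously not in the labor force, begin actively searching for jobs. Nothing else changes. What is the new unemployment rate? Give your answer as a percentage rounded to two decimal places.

New unemployment rate ≈ 9.39%.

Initially, labor force = 1,764.26 + 136.50 = 1,900.76 thousand, so u = 136.50/1,900.76 = 7.18%.
After the first change, unemployed falls and employed rises by 47.74; labor force unchanged → E = 1,812.00, U = 88.76, labor force = 1,900.76 thousand.
After the second change, unemployed and labor force both rise by 99.11 → E = 1,812.00, U = 187.87, labor force = 1,999.87 thousand.
New unemployment rate = 187.87 / 1,999.87 = 9.39%.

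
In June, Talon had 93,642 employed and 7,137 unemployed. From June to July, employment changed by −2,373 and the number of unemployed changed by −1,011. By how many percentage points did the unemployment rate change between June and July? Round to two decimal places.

June: labor force = 93,642 + 7,137 = 100,779; u = 7,137/100,779 = 7.08%.
July: labor force = 91,269 + 6,126 = 97,395; u = 6,126/97,395 = 6.29%.
Change = 6.29% − 7.08% = −0.79 pp.

The unemployment rate changed by −0.79 percentage points.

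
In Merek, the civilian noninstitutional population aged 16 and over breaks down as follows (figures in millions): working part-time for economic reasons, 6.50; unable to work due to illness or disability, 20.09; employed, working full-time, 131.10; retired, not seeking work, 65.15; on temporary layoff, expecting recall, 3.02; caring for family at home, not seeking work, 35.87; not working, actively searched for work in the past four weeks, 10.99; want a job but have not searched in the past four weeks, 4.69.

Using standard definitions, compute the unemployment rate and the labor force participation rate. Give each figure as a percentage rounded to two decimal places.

Employed = 6.50 + 131.10 = 137.60 million (anyone who worked, including part-time for economic reasons, counts as employed).
Unemployed = 3.02 + 10.99 = 14.01 million (jobless and actively searching, or on temporary layoff).
Labor force = 137.60 + 14.01 = 151.61 million.
Not in labor force = 20.09 + 65.15 + 35.87 + 4.69 = 125.80 million (those not working and not actively searching are outside the labor force — including those who want a job but have given up searching).
Civilian working-age population = 151.61 + 125.80 = 277.41 million.
Unemployment rate = 14.01 / 151.61 = 9.24%.
Labor force participation rate = 151.61 / 277.41 = 54.65%.

Unemployment rate ≈ 9.24%; labor force participation rate ≈ 54.65%.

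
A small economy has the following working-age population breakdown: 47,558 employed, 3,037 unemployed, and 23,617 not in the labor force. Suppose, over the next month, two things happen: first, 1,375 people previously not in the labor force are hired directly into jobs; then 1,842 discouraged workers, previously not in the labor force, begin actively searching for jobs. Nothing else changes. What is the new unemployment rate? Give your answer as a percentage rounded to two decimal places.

New unemployment rate ≈ 9.07%.

Initially, labor force = 47,558 + 3,037 = 50,595, so u = 3,037/50,595 = 6.00%.
After the first change, employed and labor force both rise by 1,375; unemployed unchanged → E = 48,933, U = 3,037, labor force = 51,970.
After the second change, unemployed and labor force both rise by 1,842 → E = 48,933, U = 4,879, labor force = 53,812.
New unemployment rate = 4,879 / 53,812 = 9.07%.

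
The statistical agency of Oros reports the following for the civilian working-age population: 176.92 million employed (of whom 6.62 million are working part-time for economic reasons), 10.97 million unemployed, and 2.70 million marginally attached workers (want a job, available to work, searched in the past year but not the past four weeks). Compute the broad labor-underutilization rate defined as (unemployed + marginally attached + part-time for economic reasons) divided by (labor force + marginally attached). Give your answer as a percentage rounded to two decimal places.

Broad underutilization rate ≈ 10.65%.

Labor force = 176.92 + 10.97 = 187.89 million.
Numerator = 10.97 + 2.70 + 6.62 = 20.29 million.
Denominator = 187.89 + 2.70 = 190.59 million.
Broad rate = 20.29 / 190.59 = 10.65%.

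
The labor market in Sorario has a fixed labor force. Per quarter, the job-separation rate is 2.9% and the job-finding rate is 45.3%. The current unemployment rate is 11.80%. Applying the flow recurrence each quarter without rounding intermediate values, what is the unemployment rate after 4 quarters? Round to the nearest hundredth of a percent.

Unemployment rate after four quarters ≈ 6.43%.

With a fixed labor force, u_{t+1} = u_t + s·(1−u_t) − f·u_t = u_t·(1−s−f) + s.
Here 1−s−f = 0.518 and s = 0.029.
u_1 = 0.118000 × 0.518 + 0.029 = 0.090124.
u_2 = 0.090124 × 0.518 + 0.029 = 0.075684.
u_3 = 0.075684 × 0.518 + 0.029 = 0.068204.
u_4 = 0.068204 × 0.518 + 0.029 = 0.064330.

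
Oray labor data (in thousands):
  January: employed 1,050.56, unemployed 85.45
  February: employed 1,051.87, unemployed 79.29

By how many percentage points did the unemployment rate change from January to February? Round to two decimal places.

January: labor force = 1,050.56 + 85.45 = 1,136.01; u = 85.45/1,136.01 = 7.52%.
February: labor force = 1,051.87 + 79.29 = 1,131.16; u = 79.29/1,131.16 = 7.01%.
Change = 7.01% − 7.52% = −0.51 pp.

The unemployment rate changed by −0.51 percentage points.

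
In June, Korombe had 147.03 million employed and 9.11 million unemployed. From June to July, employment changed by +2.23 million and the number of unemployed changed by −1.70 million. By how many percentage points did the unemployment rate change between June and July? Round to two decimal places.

June: labor force = 147.03 + 9.11 = 156.14; u = 9.11/156.14 = 5.83%.
July: labor force = 149.26 + 7.41 = 156.67; u = 7.41/156.67 = 4.73%.
Change = 4.73% − 5.83% = −1.10 pp.

The unemployment rate changed by −1.10 percentage points.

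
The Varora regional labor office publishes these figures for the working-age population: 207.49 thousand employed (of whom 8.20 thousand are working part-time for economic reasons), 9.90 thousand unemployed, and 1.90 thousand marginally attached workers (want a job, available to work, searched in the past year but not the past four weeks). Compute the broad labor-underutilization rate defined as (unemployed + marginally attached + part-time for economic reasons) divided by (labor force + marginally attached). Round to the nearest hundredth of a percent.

Labor force = 207.49 + 9.90 = 217.39 thousand.
Numerator = 9.90 + 1.90 + 8.20 = 20.00 thousand.
Denominator = 217.39 + 1.90 = 219.29 thousand.
Broad rate = 20.00 / 219.29 = 9.12%.

Broad underutilization rate ≈ 9.12%.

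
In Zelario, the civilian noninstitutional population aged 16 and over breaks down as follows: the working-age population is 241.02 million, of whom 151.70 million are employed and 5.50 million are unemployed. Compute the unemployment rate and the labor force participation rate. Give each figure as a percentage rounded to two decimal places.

Unemployment rate ≈ 3.50%; labor force participation rate ≈ 65.22%.

Labor force = employed + unemployed = 151.70 + 5.50 = 157.20 million.
Unemployment rate = 5.50 / 157.20 = 3.50%.
Labor force participation rate = 157.20 / 241.02 = 65.22%.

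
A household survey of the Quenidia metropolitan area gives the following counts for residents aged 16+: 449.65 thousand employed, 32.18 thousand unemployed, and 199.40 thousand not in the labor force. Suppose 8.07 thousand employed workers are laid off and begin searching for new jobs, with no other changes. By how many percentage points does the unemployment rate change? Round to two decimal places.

Initially, labor force = 449.65 + 32.18 = 481.83 thousand, so u = 32.18/481.83 = 6.68%.
After the change, employed falls and unemployed rises by 8.07; labor force unchanged → E = 441.58, U = 40.25, labor force = 481.83 thousand.
New unemployment rate = 40.25 / 481.83 = 8.35%.
Change = 8.35% − 6.68% = +1.67 percentage points.

The unemployment rate changes by +1.67 percentage points.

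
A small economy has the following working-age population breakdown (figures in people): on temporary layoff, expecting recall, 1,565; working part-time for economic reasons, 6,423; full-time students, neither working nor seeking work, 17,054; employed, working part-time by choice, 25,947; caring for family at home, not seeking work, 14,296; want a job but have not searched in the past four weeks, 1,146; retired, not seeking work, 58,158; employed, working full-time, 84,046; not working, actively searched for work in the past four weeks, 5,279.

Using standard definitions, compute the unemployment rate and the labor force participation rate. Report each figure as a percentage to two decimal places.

Employed = 6,423 + 25,947 + 84,046 = 116,416 (anyone who worked, including part-time for economic reasons, counts as employed).
Unemployed = 1,565 + 5,279 = 6,844 (jobless and actively searching, or on temporary layoff).
Labor force = 116,416 + 6,844 = 123,260.
Not in labor force = 17,054 + 14,296 + 1,146 + 58,158 = 90,654 (those not working and not actively searching are outside the labor force — including those who want a job but have given up searching).
Civilian working-age population = 123,260 + 90,654 = 213,914.
Unemployment rate = 6,844 / 123,260 = 5.55%.
Labor force participation rate = 123,260 / 213,914 = 57.62%.

Unemployment rate ≈ 5.55%; labor force participation rate ≈ 57.62%.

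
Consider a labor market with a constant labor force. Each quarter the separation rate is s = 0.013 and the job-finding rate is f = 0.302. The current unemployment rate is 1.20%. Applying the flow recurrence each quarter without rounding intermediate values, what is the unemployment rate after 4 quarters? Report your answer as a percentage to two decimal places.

With a fixed labor force, u_{t+1} = u_t + s·(1−u_t) − f·u_t = u_t·(1−s−f) + s.
Here 1−s−f = 0.685 and s = 0.013.
u_1 = 0.012000 × 0.685 + 0.013 = 0.021220.
u_2 = 0.021220 × 0.685 + 0.013 = 0.027536.
u_3 = 0.027536 × 0.685 + 0.013 = 0.031862.
u_4 = 0.031862 × 0.685 + 0.013 = 0.034825.

Unemployment rate after four quarters ≈ 3.48%.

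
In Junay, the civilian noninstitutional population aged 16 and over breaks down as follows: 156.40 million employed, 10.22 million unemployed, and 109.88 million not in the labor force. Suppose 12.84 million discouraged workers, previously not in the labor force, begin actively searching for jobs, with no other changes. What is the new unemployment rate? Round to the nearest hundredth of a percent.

New unemployment rate ≈ 12.85%.

Initially, labor force = 156.40 + 10.22 = 166.62 million, so u = 10.22/166.62 = 6.13%.
After the change, unemployed and labor force both rise by 12.84 → E = 156.40, U = 23.06, labor force = 179.46 million.
New unemployment rate = 23.06 / 179.46 = 12.85%.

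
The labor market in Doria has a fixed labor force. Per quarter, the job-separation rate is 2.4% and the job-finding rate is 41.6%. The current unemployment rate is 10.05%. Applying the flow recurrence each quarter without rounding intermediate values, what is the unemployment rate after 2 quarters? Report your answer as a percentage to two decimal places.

Unemployment rate after two quarters ≈ 6.90%.

With a fixed labor force, u_{t+1} = u_t + s·(1−u_t) − f·u_t = u_t·(1−s−f) + s.
Here 1−s−f = 0.560 and s = 0.024.
u_1 = 0.100500 × 0.560 + 0.024 = 0.080280.
u_2 = 0.080280 × 0.560 + 0.024 = 0.068957.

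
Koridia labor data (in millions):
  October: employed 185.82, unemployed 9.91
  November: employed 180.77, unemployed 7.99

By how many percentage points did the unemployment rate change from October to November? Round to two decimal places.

The unemployment rate changed by −0.83 percentage points.

October: labor force = 185.82 + 9.91 = 195.73; u = 9.91/195.73 = 5.06%.
November: labor force = 180.77 + 7.99 = 188.76; u = 7.99/188.76 = 4.23%.
Change = 4.23% − 5.06% = −0.83 pp.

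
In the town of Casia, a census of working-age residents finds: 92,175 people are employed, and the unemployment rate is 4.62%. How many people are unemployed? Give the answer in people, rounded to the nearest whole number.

Let U be the number unemployed. The labor force is E + U, and U/(E+U) = 0.0462.
So U = 0.0462 × 92,175 / (1 − 0.0462) = 4258.48 / 0.9538 ≈ 4,465.

About 4,465 are unemployed.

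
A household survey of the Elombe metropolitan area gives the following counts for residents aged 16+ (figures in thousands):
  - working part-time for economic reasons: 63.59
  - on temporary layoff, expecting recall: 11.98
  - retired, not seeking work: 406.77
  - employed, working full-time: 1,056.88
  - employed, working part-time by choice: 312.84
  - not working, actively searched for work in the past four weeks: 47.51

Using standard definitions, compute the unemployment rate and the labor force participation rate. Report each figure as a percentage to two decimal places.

Unemployment rate ≈ 3.99%; labor force participation rate ≈ 78.59%.

Employed = 63.59 + 1,056.88 + 312.84 = 1,433.31 thousand (anyone who worked, including part-time for economic reasons, counts as employed).
Unemployed = 11.98 + 47.51 = 59.49 thousand (jobless and actively searching, or on temporary layoff).
Labor force = 1,433.31 + 59.49 = 1,492.80 thousand.
Not in labor force = 406.77 thousand (those not working and not actively searching are outside the labor force).
Civilian working-age population = 1,492.80 + 406.77 = 1,899.57 thousand.
Unemployment rate = 59.49 / 1,492.80 = 3.99%.
Labor force participation rate = 1,492.80 / 1,899.57 = 78.59%.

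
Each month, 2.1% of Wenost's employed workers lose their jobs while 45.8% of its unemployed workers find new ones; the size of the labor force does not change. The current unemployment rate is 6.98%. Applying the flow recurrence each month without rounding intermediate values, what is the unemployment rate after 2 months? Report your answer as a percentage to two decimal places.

Unemployment rate after two months ≈ 5.09%.

With a fixed labor force, u_{t+1} = u_t + s·(1−u_t) − f·u_t = u_t·(1−s−f) + s.
Here 1−s−f = 0.521 and s = 0.021.
u_1 = 0.069800 × 0.521 + 0.021 = 0.057366.
u_2 = 0.057366 × 0.521 + 0.021 = 0.050888.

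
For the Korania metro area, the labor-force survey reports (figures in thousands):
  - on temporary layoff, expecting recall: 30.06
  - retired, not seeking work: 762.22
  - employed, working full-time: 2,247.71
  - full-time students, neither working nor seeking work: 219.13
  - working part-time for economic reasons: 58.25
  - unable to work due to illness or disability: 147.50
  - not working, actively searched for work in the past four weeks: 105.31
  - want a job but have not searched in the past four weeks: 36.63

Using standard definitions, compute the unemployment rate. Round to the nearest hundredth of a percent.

Unemployment rate ≈ 5.54%.

Employed = 2,247.71 + 58.25 = 2,305.96 thousand (anyone who worked, including part-time for economic reasons, counts as employed).
Unemployed = 30.06 + 105.31 = 135.37 thousand (jobless and actively searching, or on temporary layoff).
Labor force = 2,305.96 + 135.37 = 2,441.33 thousand.
Unemployment rate = 135.37 / 2,441.33 = 5.54%.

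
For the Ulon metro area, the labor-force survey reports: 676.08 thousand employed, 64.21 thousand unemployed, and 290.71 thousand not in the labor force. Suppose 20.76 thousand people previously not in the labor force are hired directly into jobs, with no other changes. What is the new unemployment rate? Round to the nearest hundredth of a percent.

Initially, labor force = 676.08 + 64.21 = 740.29 thousand, so u = 64.21/740.29 = 8.67%.
After the change, employed and labor force both rise by 20.76; unemployed unchanged → E = 696.84, U = 64.21, labor force = 761.05 thousand.
New unemployment rate = 64.21 / 761.05 = 8.44%.

New unemployment rate ≈ 8.44%.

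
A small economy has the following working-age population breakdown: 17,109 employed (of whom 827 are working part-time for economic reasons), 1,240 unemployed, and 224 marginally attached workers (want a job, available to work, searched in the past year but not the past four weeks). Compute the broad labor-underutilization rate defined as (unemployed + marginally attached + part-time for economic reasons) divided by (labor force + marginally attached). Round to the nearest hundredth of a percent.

Broad underutilization rate ≈ 12.34%.

Labor force = 17,109 + 1,240 = 18,349.
Numerator = 1,240 + 224 + 827 = 2,291.
Denominator = 18,349 + 224 = 18,573.
Broad rate = 2,291 / 18,573 = 12.34%.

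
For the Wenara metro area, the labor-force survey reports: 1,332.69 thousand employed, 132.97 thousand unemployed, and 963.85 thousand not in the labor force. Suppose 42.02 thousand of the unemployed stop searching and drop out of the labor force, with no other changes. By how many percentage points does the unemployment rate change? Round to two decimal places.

Initially, labor force = 1,332.69 + 132.97 = 1,465.66 thousand, so u = 132.97/1,465.66 = 9.07%.
After the change, unemployed and labor force both fall by 42.02 → E = 1,332.69, U = 90.95, labor force = 1,423.64 thousand.
New unemployment rate = 90.95 / 1,423.64 = 6.39%.
Change = 6.39% − 9.07% = −2.68 percentage points.

The unemployment rate changes by −2.68 percentage points.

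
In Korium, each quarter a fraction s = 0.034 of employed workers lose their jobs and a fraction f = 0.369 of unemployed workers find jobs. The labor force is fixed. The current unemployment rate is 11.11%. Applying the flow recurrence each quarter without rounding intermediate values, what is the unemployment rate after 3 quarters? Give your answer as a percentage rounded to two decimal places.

Unemployment rate after three quarters ≈ 9.01%.

With a fixed labor force, u_{t+1} = u_t + s·(1−u_t) − f·u_t = u_t·(1−s−f) + s.
Here 1−s−f = 0.597 and s = 0.034.
u_1 = 0.111100 × 0.597 + 0.034 = 0.100327.
u_2 = 0.100327 × 0.597 + 0.034 = 0.093895.
u_3 = 0.093895 × 0.597 + 0.034 = 0.090055.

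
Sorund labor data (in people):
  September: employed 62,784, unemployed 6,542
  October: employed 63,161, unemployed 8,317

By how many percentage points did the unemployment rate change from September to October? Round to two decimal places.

September: labor force = 62,784 + 6,542 = 69,326; u = 6,542/69,326 = 9.44%.
October: labor force = 63,161 + 8,317 = 71,478; u = 8,317/71,478 = 11.64%.
Change = 11.64% − 9.44% = +2.20 pp.

The unemployment rate changed by +2.20 percentage points.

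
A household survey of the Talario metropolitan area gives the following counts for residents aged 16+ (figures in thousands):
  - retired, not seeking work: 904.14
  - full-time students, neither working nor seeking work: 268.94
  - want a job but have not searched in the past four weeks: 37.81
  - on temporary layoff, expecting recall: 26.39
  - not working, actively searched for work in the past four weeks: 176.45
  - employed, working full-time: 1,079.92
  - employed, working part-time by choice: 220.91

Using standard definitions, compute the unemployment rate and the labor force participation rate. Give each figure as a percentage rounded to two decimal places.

Unemployment rate ≈ 13.49%; labor force participation rate ≈ 55.39%.

Employed = 1,079.92 + 220.91 = 1,300.83 thousand.
Unemployed = 26.39 + 176.45 = 202.84 thousand (jobless and actively searching, or on temporary layoff).
Labor force = 1,300.83 + 202.84 = 1,503.67 thousand.
Not in labor force = 904.14 + 268.94 + 37.81 = 1,210.89 thousand (those not working and not actively searching are outside the labor force — including those who want a job but have given up searching).
Civilian working-age population = 1,503.67 + 1,210.89 = 2,714.56 thousand.
Unemployment rate = 202.84 / 1,503.67 = 13.49%.
Labor force participation rate = 1,503.67 / 2,714.56 = 55.39%.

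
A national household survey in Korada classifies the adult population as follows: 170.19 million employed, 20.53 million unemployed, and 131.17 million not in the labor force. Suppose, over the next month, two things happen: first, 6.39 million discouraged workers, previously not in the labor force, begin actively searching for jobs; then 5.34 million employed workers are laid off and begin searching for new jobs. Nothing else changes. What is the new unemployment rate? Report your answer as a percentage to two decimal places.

New unemployment rate ≈ 16.37%.

Initially, labor force = 170.19 + 20.53 = 190.72 million, so u = 20.53/190.72 = 10.76%.
After the first change, unemployed and labor force both rise by 6.39 → E = 170.19, U = 26.92, labor force = 197.11 million.
After the second change, employed falls and unemployed rises by 5.34; labor force unchanged → E = 164.85, U = 32.26, labor force = 197.11 million.
New unemployment rate = 32.26 / 197.11 = 16.37%.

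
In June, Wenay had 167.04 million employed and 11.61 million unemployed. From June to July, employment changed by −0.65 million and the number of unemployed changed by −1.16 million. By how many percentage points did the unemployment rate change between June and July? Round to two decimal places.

The unemployment rate changed by −0.59 percentage points.

June: labor force = 167.04 + 11.61 = 178.65; u = 11.61/178.65 = 6.50%.
July: labor force = 166.39 + 10.45 = 176.84; u = 10.45/176.84 = 5.91%.
Change = 5.91% − 6.50% = −0.59 pp.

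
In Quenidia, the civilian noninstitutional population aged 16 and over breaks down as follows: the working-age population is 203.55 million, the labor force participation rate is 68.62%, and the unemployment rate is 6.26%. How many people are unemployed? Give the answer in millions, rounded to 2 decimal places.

About 8.74 million are unemployed.

Labor force = 0.6862 × 203.55 = 139.68 million.
Unemployed = 0.0626 × 139.68 ≈ 8.74 million.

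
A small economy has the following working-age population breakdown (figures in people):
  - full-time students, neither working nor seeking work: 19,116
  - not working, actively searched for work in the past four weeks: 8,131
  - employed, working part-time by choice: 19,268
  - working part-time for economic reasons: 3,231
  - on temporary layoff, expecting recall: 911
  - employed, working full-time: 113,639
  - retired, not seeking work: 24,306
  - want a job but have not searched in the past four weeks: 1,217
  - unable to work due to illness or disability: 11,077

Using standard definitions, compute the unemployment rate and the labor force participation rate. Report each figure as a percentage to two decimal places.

Unemployment rate ≈ 6.23%; labor force participation rate ≈ 72.27%.

Employed = 19,268 + 3,231 + 113,639 = 136,138 (anyone who worked, including part-time for economic reasons, counts as employed).
Unemployed = 8,131 + 911 = 9,042 (jobless and actively searching, or on temporary layoff).
Labor force = 136,138 + 9,042 = 145,180.
Not in labor force = 19,116 + 24,306 + 1,217 + 11,077 = 55,716 (those not working and not actively searching are outside the labor force — including those who want a job but have given up searching).
Civilian working-age population = 145,180 + 55,716 = 200,896.
Unemployment rate = 9,042 / 145,180 = 6.23%.
Labor force participation rate = 145,180 / 200,896 = 72.27%.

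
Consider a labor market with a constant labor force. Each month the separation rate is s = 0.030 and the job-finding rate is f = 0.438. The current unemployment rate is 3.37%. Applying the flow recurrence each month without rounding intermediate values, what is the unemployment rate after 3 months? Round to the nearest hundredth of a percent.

With a fixed labor force, u_{t+1} = u_t + s·(1−u_t) − f·u_t = u_t·(1−s−f) + s.
Here 1−s−f = 0.532 and s = 0.030.
u_1 = 0.033700 × 0.532 + 0.030 = 0.047928.
u_2 = 0.047928 × 0.532 + 0.030 = 0.055498.
u_3 = 0.055498 × 0.532 + 0.030 = 0.059525.

Unemployment rate after three months ≈ 5.95%.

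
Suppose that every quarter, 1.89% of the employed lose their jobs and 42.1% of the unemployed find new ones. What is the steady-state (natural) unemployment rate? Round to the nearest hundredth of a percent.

At steady state the flows balance: s·E = f·U, so U/(E+U) = s/(s+f).
u* = 1.89 / (1.89 + 42.1) = 1.89 / 43.99 = 4.30%.

Steady-state unemployment rate ≈ 4.30%.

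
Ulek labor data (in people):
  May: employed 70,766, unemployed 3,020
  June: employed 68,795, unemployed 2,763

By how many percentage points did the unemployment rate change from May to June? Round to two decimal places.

The unemployment rate changed by −0.23 percentage points.

May: labor force = 70,766 + 3,020 = 73,786; u = 3,020/73,786 = 4.09%.
June: labor force = 68,795 + 2,763 = 71,558; u = 2,763/71,558 = 3.86%.
Change = 3.86% − 4.09% = −0.23 pp.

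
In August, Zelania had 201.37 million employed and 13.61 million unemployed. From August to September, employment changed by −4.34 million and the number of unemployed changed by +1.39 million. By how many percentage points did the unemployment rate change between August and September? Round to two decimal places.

August: labor force = 201.37 + 13.61 = 214.98; u = 13.61/214.98 = 6.33%.
September: labor force = 197.03 + 15.00 = 212.03; u = 15.00/212.03 = 7.07%.
Change = 7.07% − 6.33% = +0.74 pp.

The unemployment rate changed by +0.74 percentage points.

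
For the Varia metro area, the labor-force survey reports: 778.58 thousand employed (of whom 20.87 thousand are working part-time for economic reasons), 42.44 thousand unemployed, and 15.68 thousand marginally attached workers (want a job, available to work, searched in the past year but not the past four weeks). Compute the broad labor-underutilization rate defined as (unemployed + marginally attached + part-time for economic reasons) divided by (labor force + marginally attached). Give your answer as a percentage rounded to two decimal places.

Labor force = 778.58 + 42.44 = 821.02 thousand.
Numerator = 42.44 + 15.68 + 20.87 = 78.99 thousand.
Denominator = 821.02 + 15.68 = 836.70 thousand.
Broad rate = 78.99 / 836.70 = 9.44%.

Broad underutilization rate ≈ 9.44%.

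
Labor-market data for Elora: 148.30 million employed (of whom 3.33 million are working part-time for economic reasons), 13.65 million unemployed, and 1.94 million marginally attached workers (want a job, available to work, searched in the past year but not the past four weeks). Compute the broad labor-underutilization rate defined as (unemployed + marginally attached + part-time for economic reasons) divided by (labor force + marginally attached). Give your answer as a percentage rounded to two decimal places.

Broad underutilization rate ≈ 11.54%.

Labor force = 148.30 + 13.65 = 161.95 million.
Numerator = 13.65 + 1.94 + 3.33 = 18.92 million.
Denominator = 161.95 + 1.94 = 163.89 million.
Broad rate = 18.92 / 163.89 = 11.54%.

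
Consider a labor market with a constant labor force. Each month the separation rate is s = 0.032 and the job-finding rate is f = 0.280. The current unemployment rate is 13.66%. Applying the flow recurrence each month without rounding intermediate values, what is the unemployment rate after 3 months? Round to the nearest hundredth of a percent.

With a fixed labor force, u_{t+1} = u_t + s·(1−u_t) − f·u_t = u_t·(1−s−f) + s.
Here 1−s−f = 0.688 and s = 0.032.
u_1 = 0.136600 × 0.688 + 0.032 = 0.125981.
u_2 = 0.125981 × 0.688 + 0.032 = 0.118675.
u_3 = 0.118675 × 0.688 + 0.032 = 0.113648.

Unemployment rate after three months ≈ 11.36%.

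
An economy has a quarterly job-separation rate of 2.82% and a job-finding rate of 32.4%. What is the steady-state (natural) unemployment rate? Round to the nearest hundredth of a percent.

At steady state the flows balance: s·E = f·U, so U/(E+U) = s/(s+f).
u* = 2.82 / (2.82 + 32.4) = 2.82 / 35.22 = 8.01%.

Steady-state unemployment rate ≈ 8.01%.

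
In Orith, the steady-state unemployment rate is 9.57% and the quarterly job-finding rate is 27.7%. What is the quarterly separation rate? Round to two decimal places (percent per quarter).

Separation rate ≈ 2.93% per quarter.

From u* = s/(s+f): s = u·f/(1−u).
s = 0.0957 × 27.7 / (1 − 0.0957) = 2.6509 / 0.9043 ≈ 2.93% per quarter.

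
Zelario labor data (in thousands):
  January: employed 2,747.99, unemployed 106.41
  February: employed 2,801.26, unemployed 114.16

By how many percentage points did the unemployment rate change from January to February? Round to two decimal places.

January: labor force = 2,747.99 + 106.41 = 2,854.40; u = 106.41/2,854.40 = 3.73%.
February: labor force = 2,801.26 + 114.16 = 2,915.42; u = 114.16/2,915.42 = 3.92%.
Change = 3.92% − 3.73% = +0.19 pp.

The unemployment rate changed by +0.19 percentage points.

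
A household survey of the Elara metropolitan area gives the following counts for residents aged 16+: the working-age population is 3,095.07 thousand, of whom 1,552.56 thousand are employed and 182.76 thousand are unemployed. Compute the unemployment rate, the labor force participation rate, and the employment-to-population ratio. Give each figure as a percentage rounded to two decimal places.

Labor force = employed + unemployed = 1,552.56 + 182.76 = 1,735.32 thousand.
Unemployment rate = 182.76 / 1,735.32 = 10.53%.
Labor force participation rate = 1,735.32 / 3,095.07 = 56.07%.
Employment-population ratio = 1,552.56 / 3,095.07 = 50.16%.

Unemployment rate ≈ 10.53%; labor force participation rate ≈ 56.07%; employment-population ratio ≈ 50.16%.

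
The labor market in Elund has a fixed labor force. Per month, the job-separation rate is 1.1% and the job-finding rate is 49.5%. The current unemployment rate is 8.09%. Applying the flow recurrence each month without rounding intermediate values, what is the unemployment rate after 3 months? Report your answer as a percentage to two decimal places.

With a fixed labor force, u_{t+1} = u_t + s·(1−u_t) − f·u_t = u_t·(1−s−f) + s.
Here 1−s−f = 0.494 and s = 0.011.
u_1 = 0.080900 × 0.494 + 0.011 = 0.050965.
u_2 = 0.050965 × 0.494 + 0.011 = 0.036177.
u_3 = 0.036177 × 0.494 + 0.011 = 0.028871.

Unemployment rate after three months ≈ 2.89%.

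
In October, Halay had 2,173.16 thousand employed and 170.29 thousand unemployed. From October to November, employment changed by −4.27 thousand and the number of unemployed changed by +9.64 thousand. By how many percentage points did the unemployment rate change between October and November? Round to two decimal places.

October: labor force = 2,173.16 + 170.29 = 2,343.45; u = 170.29/2,343.45 = 7.27%.
November: labor force = 2,168.89 + 179.93 = 2,348.82; u = 179.93/2,348.82 = 7.66%.
Change = 7.66% − 7.27% = +0.39 pp.

The unemployment rate changed by +0.39 percentage points.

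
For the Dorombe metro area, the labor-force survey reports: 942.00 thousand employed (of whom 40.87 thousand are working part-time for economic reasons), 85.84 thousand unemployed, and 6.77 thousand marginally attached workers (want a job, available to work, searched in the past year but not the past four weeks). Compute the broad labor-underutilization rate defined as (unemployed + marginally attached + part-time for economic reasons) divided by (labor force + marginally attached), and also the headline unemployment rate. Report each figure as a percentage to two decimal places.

Broad underutilization rate ≈ 12.90%; headline unemployment rate ≈ 8.35%.

Labor force = 942.00 + 85.84 = 1,027.84 thousand.
Numerator = 85.84 + 6.77 + 40.87 = 133.48 thousand.
Denominator = 1,027.84 + 6.77 = 1,034.61 thousand.
Broad rate = 133.48 / 1,034.61 = 12.90%.
Headline unemployment rate = 85.84 / 1,027.84 = 8.35%.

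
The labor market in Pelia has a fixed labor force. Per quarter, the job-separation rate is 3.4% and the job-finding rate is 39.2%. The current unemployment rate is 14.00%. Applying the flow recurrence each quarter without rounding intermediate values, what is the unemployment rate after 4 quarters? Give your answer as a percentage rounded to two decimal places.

Unemployment rate after four quarters ≈ 8.63%.

With a fixed labor force, u_{t+1} = u_t + s·(1−u_t) − f·u_t = u_t·(1−s−f) + s.
Here 1−s−f = 0.574 and s = 0.034.
u_1 = 0.140000 × 0.574 + 0.034 = 0.114360.
u_2 = 0.114360 × 0.574 + 0.034 = 0.099643.
u_3 = 0.099643 × 0.574 + 0.034 = 0.091195.
u_4 = 0.091195 × 0.574 + 0.034 = 0.086346.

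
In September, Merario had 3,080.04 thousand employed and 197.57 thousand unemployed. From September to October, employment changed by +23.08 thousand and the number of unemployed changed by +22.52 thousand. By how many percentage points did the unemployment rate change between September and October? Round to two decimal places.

The unemployment rate changed by +0.59 percentage points.

September: labor force = 3,080.04 + 197.57 = 3,277.61; u = 197.57/3,277.61 = 6.03%.
October: labor force = 3,103.12 + 220.09 = 3,323.21; u = 220.09/3,323.21 = 6.62%.
Change = 6.62% − 6.03% = +0.59 pp.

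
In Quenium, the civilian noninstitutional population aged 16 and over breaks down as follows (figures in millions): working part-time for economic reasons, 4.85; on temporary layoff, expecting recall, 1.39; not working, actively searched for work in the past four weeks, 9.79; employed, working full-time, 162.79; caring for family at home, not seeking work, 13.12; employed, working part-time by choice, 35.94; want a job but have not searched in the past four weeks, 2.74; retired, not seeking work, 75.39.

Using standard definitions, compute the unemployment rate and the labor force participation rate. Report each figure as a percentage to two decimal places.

Unemployment rate ≈ 5.21%; labor force participation rate ≈ 70.18%.

Employed = 4.85 + 162.79 + 35.94 = 203.58 million (anyone who worked, including part-time for economic reasons, counts as employed).
Unemployed = 1.39 + 9.79 = 11.18 million (jobless and actively searching, or on temporary layoff).
Labor force = 203.58 + 11.18 = 214.76 million.
Not in labor force = 13.12 + 2.74 + 75.39 = 91.25 million (those not working and not actively searching are outside the labor force — including those who want a job but have given up searching).
Civilian working-age population = 214.76 + 91.25 = 306.01 million.
Unemployment rate = 11.18 / 214.76 = 5.21%.
Labor force participation rate = 214.76 / 306.01 = 70.18%.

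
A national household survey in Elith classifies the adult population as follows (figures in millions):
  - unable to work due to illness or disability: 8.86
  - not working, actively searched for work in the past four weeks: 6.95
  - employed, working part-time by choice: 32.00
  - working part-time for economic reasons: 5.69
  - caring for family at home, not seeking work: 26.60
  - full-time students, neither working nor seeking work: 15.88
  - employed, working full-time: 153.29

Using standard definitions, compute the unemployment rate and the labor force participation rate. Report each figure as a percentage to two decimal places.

Employed = 32.00 + 5.69 + 153.29 = 190.98 million (anyone who worked, including part-time for economic reasons, counts as employed).
Unemployed = 6.95 million.
Labor force = 190.98 + 6.95 = 197.93 million.
Not in labor force = 8.86 + 26.60 + 15.88 = 51.34 million (those not working and not actively searching are outside the labor force).
Civilian working-age population = 197.93 + 51.34 = 249.27 million.
Unemployment rate = 6.95 / 197.93 = 3.51%.
Labor force participation rate = 197.93 / 249.27 = 79.40%.

Unemployment rate ≈ 3.51%; labor force participation rate ≈ 79.40%.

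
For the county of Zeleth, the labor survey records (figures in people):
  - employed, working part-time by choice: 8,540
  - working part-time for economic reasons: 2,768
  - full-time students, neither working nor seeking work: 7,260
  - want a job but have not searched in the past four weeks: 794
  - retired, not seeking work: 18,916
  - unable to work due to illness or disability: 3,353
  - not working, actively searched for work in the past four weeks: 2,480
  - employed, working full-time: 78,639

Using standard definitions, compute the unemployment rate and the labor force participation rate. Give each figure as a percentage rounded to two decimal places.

Unemployment rate ≈ 2.68%; labor force participation rate ≈ 75.30%.

Employed = 8,540 + 2,768 + 78,639 = 89,947 (anyone who worked, including part-time for economic reasons, counts as employed).
Unemployed = 2,480.
Labor force = 89,947 + 2,480 = 92,427.
Not in labor force = 7,260 + 794 + 18,916 + 3,353 = 30,323 (those not working and not actively searching are outside the labor force — including those who want a job but have given up searching).
Civilian working-age population = 92,427 + 30,323 = 122,750.
Unemployment rate = 2,480 / 92,427 = 2.68%.
Labor force participation rate = 92,427 / 122,750 = 75.30%.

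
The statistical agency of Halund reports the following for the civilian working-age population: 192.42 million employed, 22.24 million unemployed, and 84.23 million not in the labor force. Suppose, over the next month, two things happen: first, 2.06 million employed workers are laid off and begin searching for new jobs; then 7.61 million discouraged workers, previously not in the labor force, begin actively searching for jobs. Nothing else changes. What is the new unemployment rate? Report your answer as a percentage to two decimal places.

New unemployment rate ≈ 14.36%.

Initially, labor force = 192.42 + 22.24 = 214.66 million, so u = 22.24/214.66 = 10.36%.
After the first change, employed falls and unemployed rises by 2.06; labor force unchanged → E = 190.36, U = 24.30, labor force = 214.66 million.
After the second change, unemployed and labor force both rise by 7.61 → E = 190.36, U = 31.91, labor force = 222.27 million.
New unemployment rate = 31.91 / 222.27 = 14.36%.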